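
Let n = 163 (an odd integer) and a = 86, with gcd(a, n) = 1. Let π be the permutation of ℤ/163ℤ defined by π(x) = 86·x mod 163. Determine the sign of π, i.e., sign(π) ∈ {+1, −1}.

Orbit of 61 under x↦86x: [61, 30, 135, 37, 85, 138, 132]… (length divides ord_163(86)).
4 cycles of lengths [54, 54, 54, 1].
n − c = 163 − 4 = 159; sign = (−1)^159 = -1.
The Jacobi symbol (86|163) = -1 (Zolotarev) agrees.

-1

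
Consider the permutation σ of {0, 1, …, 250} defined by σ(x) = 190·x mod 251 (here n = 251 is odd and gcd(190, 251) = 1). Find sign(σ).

+1

Trace 205: π^k(205) = [205, 45, 16, 28, 49, 23, 103] for k=0..6.
Decompose π into cycles: lengths [125, 125, 1] (3 cycles, including the fixed point 0).
sign(π) = (−1)^{n − #cycles} = (−1)^{251−3} = (−1)^248 = +1.
(190|251)_J = +1 (Zolotarev's lemma cross-check).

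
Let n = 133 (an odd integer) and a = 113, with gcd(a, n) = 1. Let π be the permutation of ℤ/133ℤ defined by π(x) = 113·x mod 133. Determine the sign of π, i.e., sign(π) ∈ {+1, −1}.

Start at x=1: 1 → 113 → 1 (one orbit).
70 cycles of lengths [2, 2, 2, 2, 2, 2, 2, 2, 2, 2, 2, 2, 2, 2, 2, 2, 2, 2, 2, 2, 2, 2, 2, 2, 2, 2, 2, 2, 2, 2, 2, 2, 2, 2, 2, 2, 2, 2, 2, 2, 2, 2, 2, 2, 2, 2, 2, 2, 2, 2, 2, 2, 2, 2, 2, 2, 2, 2, 2, 2, 2, 2, 2, 1, 1, 1, 1, 1, 1, 1].
70 cycles on 133: each ℓ→(−1)^(ℓ−1), product (−1)^63 = -1.
(113|133)_J = -1 (Zolotarev's lemma cross-check).

-1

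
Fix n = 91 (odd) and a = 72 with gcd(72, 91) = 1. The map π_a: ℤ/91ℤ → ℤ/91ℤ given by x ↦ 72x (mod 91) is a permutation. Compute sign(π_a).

-1

Start at x=11: 11 → 64 → 58 → 81 → 8 → 30 → 67 → … (one orbit).
π_72 has 10 disjoint cycles with lengths [12, 12, 12, 12, 12, 12, 12, 3, 3, 1] on {0,…,90}.
n − c = 91 − 10 = 81; sign = (−1)^81 = -1.
The Jacobi symbol (72|91) = -1 (Zolotarev) agrees.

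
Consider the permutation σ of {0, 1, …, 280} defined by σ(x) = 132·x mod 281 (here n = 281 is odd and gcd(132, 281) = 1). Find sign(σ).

Orbit of 261 under x↦132x: [261, 170, 241, 59, 201, 118, 121]… (length divides ord_281(132)).
Cycle lengths of π_132 on ℤ/281ℤ: [140, 140, 1]; 3 cycles in total.
With 3 cycles on 281 points, sign = (−1)^{281−3} = +1.
Zolotarev: (132|281) = +1, matching the cycle-count sign.

+1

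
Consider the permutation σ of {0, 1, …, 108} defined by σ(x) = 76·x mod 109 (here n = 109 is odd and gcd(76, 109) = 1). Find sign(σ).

Orbit of 33 under x↦76x: [33, 1, 76, 108]… (length divides ord_109(76)).
Decompose π into cycles: lengths [4, 4, 4, 4, 4, 4, 4, 4, 4, 4, 4, 4, 4, 4, 4, 4, 4, 4, 4, 4, 4, 4, 4, 4, 4, 4, 4, 1] (28 cycles, including the fixed point 0).
Σ(ℓ_i−1) = 109−28 = 81; sign = (−1)^81 = -1.

-1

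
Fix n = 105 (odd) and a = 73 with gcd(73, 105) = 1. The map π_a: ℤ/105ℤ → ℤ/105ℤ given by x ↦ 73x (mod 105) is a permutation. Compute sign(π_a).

+1

Orbit of 97 under x↦73x: [97, 46, 103, 64, 52, 16, 13]… (length divides ord_105(73)).
Cycle lengths of π_73 on ℤ/105ℤ: [12, 12, 12, 12, 12, 12, 6, 6, 6, 4, 4, 4, 1, 1, 1]; 15 cycles in total.
Σ(ℓ_i−1) = 105−15 = 90; sign = (−1)^90 = +1.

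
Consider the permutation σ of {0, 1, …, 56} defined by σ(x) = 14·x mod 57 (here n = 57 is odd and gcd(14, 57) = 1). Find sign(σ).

+1

Trace 41: π^k(41) = [41, 4, 56, 43, 32, 49, 2] for k=0..6.
Decompose π into cycles: lengths [18, 18, 18, 2, 1] (5 cycles, including the fixed point 0).
sign(π) = (−1)^{n − #cycles} = (−1)^{57−5} = (−1)^52 = +1.
The Jacobi symbol (14|57) = +1 (Zolotarev) agrees.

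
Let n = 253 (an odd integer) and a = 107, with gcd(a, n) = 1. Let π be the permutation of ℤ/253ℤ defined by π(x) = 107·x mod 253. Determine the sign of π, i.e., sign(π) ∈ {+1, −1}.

+1

Orbit of 234 under x↦107x: [234, 244, 49, 183, 100, 74, 75]… (length divides ord_253(107)).
The orbit structure of x ↦ 107x mod 253: 5 orbits of sizes [110, 110, 22, 10, 1].
With 5 cycles on 253 points, sign = (−1)^{253−5} = +1.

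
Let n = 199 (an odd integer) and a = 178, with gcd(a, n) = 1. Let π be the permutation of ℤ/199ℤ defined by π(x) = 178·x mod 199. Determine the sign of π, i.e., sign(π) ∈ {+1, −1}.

Trace 106: π^k(106) = [106, 162, 180, 1, 178, 43, 92] for k=0..6.
Cycle lengths of π_178 on ℤ/199ℤ: [9, 9, 9, 9, 9, 9, 9, 9, 9, 9, 9, 9, 9, 9, 9, 9, 9, 9, 9, 9, 9, 9, 1]; 23 cycles in total.
199 − 23 = 176 transpositions; sign(π) = (−1)^176 = +1.

+1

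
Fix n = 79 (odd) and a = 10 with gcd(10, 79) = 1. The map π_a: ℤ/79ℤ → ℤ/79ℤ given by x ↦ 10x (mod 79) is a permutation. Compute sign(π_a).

+1

Trace 8: π^k(8) = [8, 1, 10, 21, 52, 46, 65] for k=0..6.
Decompose π into cycles: lengths [13, 13, 13, 13, 13, 13, 1] (7 cycles, including the fixed point 0).
7 cycles on 79: each ℓ→(−1)^(ℓ−1), product (−1)^72 = +1.
Zolotarev: (10|79) = +1, matching the cycle-count sign.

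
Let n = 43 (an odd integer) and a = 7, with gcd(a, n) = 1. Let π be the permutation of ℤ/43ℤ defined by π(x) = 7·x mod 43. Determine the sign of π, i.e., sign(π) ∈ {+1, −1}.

-1

Orbit of 36 under x↦7x: [36, 37, 1, 7, 6, 42]… (length divides ord_43(7)).
π_7 has 8 disjoint cycles with lengths [6, 6, 6, 6, 6, 6, 6, 1] on {0,…,42}.
With 8 cycles on 43 points, sign = (−1)^{43−8} = -1.
Zolotarev: (7|43) = -1, matching the cycle-count sign.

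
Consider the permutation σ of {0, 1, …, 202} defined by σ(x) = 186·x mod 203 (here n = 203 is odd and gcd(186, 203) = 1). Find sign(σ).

-1

Orbit of 1 under x↦186x: [1, 186, 86, 162, 88, 128, 57]… (length divides ord_203(186)).
24 cycles of lengths [12, 12, 12, 12, 12, 12, 12, 12, 12, 12, 12, 12, 12, 12, 4, 4, 4, 4, 4, 4, 4, 3, 3, 1].
n − c = 203 − 24 = 179; sign = (−1)^179 = -1.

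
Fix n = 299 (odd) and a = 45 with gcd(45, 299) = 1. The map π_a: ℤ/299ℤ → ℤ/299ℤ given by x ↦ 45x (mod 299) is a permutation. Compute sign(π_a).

+1

Start at x=139: 139 → 275 → 116 → 137 → 185 → 252 → 277 → … (one orbit).
Decompose π into cycles: lengths [12, 12, 12, 12, 12, 12, 12, 12, 12, 12, 12, 12, 12, 12, 12, 12, 12, 12, 12, 12, 12, 12, 12, 2, 2, 2, 2, 2, 2, 2, 2, 2, 2, 2, 1] (35 cycles, including the fixed point 0).
299 − 35 = 264 transpositions; sign(π) = (−1)^264 = +1.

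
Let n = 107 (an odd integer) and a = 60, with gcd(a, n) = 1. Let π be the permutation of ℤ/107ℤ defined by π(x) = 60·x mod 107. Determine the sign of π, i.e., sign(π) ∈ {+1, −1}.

-1

Orbit of 104 under x↦60x: [104, 34, 7, 99, 55, 90, 50]… (length divides ord_107(60)).
Cycle lengths of π_60 on ℤ/107ℤ: [106, 1]; 2 cycles in total.
With 2 cycles on 107 points, sign = (−1)^{107−2} = -1.
Via Zolotarev, sign(π_{60}) = (60|107) = -1.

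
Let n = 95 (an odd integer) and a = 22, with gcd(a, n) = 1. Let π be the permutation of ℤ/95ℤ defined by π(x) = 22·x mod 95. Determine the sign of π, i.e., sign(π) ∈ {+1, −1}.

+1

Start at x=1: 1 → 22 → 9 → 8 → 81 → 72 → 64 → … (one orbit).
Decompose π into cycles: lengths [36, 36, 18, 4, 1] (5 cycles, including the fixed point 0).
95 − 5 = 90 transpositions; sign(π) = (−1)^90 = +1.
Zolotarev: (22|95) = +1, matching the cycle-count sign.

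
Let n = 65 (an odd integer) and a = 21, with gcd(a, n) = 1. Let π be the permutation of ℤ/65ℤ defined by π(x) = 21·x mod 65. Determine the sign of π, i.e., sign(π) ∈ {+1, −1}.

-1

Orbit of 1 under x↦21x: [1, 21, 51, 31]… (length divides ord_65(21)).
Cycle lengths of π_21 on ℤ/65ℤ: [4, 4, 4, 4, 4, 4, 4, 4, 4, 4, 4, 4, 4, 4, 4, 1, 1, 1, 1, 1]; 20 cycles in total.
65 − 20 = 45 transpositions; sign(π) = (−1)^45 = -1.
Via Zolotarev, sign(π_{21}) = (21|65) = -1.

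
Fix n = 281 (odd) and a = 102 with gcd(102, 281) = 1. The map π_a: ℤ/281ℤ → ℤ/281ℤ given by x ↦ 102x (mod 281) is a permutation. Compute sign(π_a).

Start at x=142: 142 → 153 → 151 → 228 → 214 → 191 → 93 → … (one orbit).
Cycle lengths of π_102 on ℤ/281ℤ: [40, 40, 40, 40, 40, 40, 40, 1]; 8 cycles in total.
Σ(ℓ_i−1) = 281−8 = 273; sign = (−1)^273 = -1.
Via Zolotarev, sign(π_{102}) = (102|281) = -1.

-1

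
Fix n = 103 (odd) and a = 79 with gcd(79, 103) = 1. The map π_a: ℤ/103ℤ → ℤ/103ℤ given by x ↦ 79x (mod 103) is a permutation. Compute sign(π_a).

Trace 61: π^k(61) = [61, 81, 13, 100, 72, 23, 66] for k=0..6.
Cycle type of π: 17×6 + 1; total 7 cycles.
Σ(ℓ_i−1) = 103−7 = 96; sign = (−1)^96 = +1.

+1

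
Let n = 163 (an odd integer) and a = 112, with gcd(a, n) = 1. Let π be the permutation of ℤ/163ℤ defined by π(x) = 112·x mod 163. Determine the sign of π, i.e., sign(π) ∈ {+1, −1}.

Start at x=61: 61 → 149 → 62 → 98 → 55 → 129 → 104 → … (one orbit).
The orbit structure of x ↦ 112x mod 163: 2 orbits of sizes [162, 1].
163 − 2 = 161 transpositions; sign(π) = (−1)^161 = -1.
(112|163)_J = -1 (Zolotarev's lemma cross-check).

-1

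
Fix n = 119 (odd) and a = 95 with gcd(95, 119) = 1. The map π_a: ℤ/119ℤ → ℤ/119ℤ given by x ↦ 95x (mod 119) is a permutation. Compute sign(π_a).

-1

Trace 65: π^k(65) = [65, 106, 74, 9, 22, 67, 58] for k=0..6.
6 cycles of lengths [48, 48, 16, 3, 3, 1].
n − c = 119 − 6 = 113; sign = (−1)^113 = -1.
Check: (95/119) = -1 by Zolotarev.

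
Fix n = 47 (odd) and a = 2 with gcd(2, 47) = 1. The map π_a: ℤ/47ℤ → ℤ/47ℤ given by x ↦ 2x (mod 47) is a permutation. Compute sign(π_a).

+1

Trace 1: π^k(1) = [1, 2, 4, 8, 16, 32, 17] for k=0..6.
Cycle lengths of π_2 on ℤ/47ℤ: [23, 23, 1]; 3 cycles in total.
With 3 cycles on 47 points, sign = (−1)^{47−3} = +1.
Via Zolotarev, sign(π_{2}) = (2|47) = +1.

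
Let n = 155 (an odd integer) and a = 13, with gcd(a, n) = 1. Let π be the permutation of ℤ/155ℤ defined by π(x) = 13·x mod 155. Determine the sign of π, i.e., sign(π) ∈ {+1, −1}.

+1

Orbit of 39 under x↦13x: [39, 42, 81, 123, 49, 17, 66]… (length divides ord_155(13)).
Decompose π into cycles: lengths [60, 60, 30, 4, 1] (5 cycles, including the fixed point 0).
sign(π) = (−1)^{n − #cycles} = (−1)^{155−5} = (−1)^150 = +1.
Check: (13/155) = +1 by Zolotarev.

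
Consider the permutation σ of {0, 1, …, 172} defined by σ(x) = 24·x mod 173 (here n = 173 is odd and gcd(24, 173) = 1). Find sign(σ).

Start at x=138: 138 → 25 → 81 → 41 → 119 → 88 → 36 → … (one orbit).
Cycle lengths of π_24 on ℤ/173ℤ: [86, 86, 1]; 3 cycles in total.
173 − 3 = 170 transpositions; sign(π) = (−1)^170 = +1.

+1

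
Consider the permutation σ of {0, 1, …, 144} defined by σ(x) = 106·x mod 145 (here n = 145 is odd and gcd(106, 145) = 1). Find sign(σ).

-1

Trace 71: π^k(71) = [71, 131, 111, 21, 51, 41, 141] for k=0..6.
Decompose π into cycles: lengths [28, 28, 28, 28, 28, 1, 1, 1, 1, 1] (10 cycles, including the fixed point 0).
Σ(ℓ_i−1) = 145−10 = 135; sign = (−1)^135 = -1.
Check: (106/145) = -1 by Zolotarev.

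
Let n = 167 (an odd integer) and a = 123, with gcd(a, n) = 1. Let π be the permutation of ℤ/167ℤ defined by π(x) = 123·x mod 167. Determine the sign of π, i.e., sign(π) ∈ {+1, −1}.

-1

Trace 40: π^k(40) = [40, 77, 119, 108, 91, 4, 158] for k=0..6.
Decompose π into cycles: lengths [166, 1] (2 cycles, including the fixed point 0).
2 cycles on 167: each ℓ→(−1)^(ℓ−1), product (−1)^165 = -1.
The Jacobi symbol (123|167) = -1 (Zolotarev) agrees.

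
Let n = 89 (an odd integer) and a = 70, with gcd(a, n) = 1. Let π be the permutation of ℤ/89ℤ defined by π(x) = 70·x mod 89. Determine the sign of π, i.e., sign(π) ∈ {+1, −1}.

Trace 7: π^k(7) = [7, 45, 35, 47, 86, 57, 74] for k=0..6.
Cycle type of π: 88 + 1; total 2 cycles.
2 cycles on 89: each ℓ→(−1)^(ℓ−1), product (−1)^87 = -1.
Via Zolotarev, sign(π_{70}) = (70|89) = -1.

-1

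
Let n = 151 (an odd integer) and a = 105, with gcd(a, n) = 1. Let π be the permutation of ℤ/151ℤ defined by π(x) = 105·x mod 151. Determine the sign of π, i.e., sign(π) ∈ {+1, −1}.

Trace 1: π^k(1) = [1, 105, 2, 59, 4, 118, 8] for k=0..6.
The orbit structure of x ↦ 105x mod 151: 11 orbits of sizes [15, 15, 15, 15, 15, 15, 15, 15, 15, 15, 1].
n − c = 151 − 11 = 140; sign = (−1)^140 = +1.

+1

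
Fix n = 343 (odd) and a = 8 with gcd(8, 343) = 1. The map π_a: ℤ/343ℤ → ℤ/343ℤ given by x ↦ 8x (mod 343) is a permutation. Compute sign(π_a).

+1

Orbit of 274 under x↦8x: [274, 134, 43, 1, 8, 64, 169]… (length divides ord_343(8)).
Cycle lengths of π_8 on ℤ/343ℤ: [49, 49, 49, 49, 49, 49, 7, 7, 7, 7, 7, 7, 1, 1, 1, 1, 1, 1, 1]; 19 cycles in total.
Σ(ℓ_i−1) = 343−19 = 324; sign = (−1)^324 = +1.
(8|343)_J = +1 (Zolotarev's lemma cross-check).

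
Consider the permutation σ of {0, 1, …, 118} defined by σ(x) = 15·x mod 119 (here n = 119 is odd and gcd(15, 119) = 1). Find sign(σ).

Orbit of 43 under x↦15x: [43, 50, 36, 64, 8, 1, 15]… (length divides ord_119(15)).
21 cycles of lengths [8, 8, 8, 8, 8, 8, 8, 8, 8, 8, 8, 8, 8, 8, 1, 1, 1, 1, 1, 1, 1].
21 cycles on 119: each ℓ→(−1)^(ℓ−1), product (−1)^98 = +1.

+1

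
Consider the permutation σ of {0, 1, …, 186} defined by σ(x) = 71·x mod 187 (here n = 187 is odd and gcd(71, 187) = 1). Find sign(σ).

-1

Trace 124: π^k(124) = [124, 15, 130, 67, 82, 25, 92] for k=0..6.
π_71 has 6 disjoint cycles with lengths [80, 80, 16, 5, 5, 1] on {0,…,186}.
n − c = 187 − 6 = 181; sign = (−1)^181 = -1.
Zolotarev: (71|187) = -1, matching the cycle-count sign.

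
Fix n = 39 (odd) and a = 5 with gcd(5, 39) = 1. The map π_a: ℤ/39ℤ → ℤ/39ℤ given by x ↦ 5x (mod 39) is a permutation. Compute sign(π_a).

Start at x=25: 25 → 8 → 1 → 5 → 25 (one orbit).
11 cycles of lengths [4, 4, 4, 4, 4, 4, 4, 4, 4, 2, 1].
11 cycles on 39: each ℓ→(−1)^(ℓ−1), product (−1)^28 = +1.
Zolotarev: (5|39) = +1, matching the cycle-count sign.

+1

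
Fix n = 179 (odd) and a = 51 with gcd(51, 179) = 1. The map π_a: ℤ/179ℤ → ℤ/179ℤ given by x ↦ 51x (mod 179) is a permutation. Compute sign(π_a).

+1

Start at x=36: 36 → 46 → 19 → 74 → 15 → 49 → 172 → … (one orbit).
Cycle type of π: 89×2 + 1; total 3 cycles.
Σ(ℓ_i−1) = 179−3 = 176; sign = (−1)^176 = +1.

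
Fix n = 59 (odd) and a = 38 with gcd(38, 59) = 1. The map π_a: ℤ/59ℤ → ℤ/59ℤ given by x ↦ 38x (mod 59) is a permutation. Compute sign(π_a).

Orbit of 28 under x↦38x: [28, 2, 17, 56, 4, 34, 53]… (length divides ord_59(38)).
2 cycles of lengths [58, 1].
With 2 cycles on 59 points, sign = (−1)^{59−2} = -1.

-1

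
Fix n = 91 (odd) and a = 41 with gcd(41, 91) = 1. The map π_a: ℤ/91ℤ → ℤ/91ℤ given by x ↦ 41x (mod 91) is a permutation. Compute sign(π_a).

+1

Orbit of 36 under x↦41x: [36, 20, 1, 41, 43, 34, 29]… (length divides ord_91(41)).
π_41 has 11 disjoint cycles with lengths [12, 12, 12, 12, 12, 12, 12, 2, 2, 2, 1] on {0,…,90}.
sign(π) = (−1)^{n − #cycles} = (−1)^{91−11} = (−1)^80 = +1.
Via Zolotarev, sign(π_{41}) = (41|91) = +1.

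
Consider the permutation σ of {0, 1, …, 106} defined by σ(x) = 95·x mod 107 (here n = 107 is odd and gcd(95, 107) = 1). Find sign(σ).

Orbit of 57 under x↦95x: [57, 65, 76, 51, 30, 68, 40]… (length divides ord_107(95)).
Cycle lengths of π_95 on ℤ/107ℤ: [106, 1]; 2 cycles in total.
With 2 cycles on 107 points, sign = (−1)^{107−2} = -1.
Check: (95/107) = -1 by Zolotarev.

-1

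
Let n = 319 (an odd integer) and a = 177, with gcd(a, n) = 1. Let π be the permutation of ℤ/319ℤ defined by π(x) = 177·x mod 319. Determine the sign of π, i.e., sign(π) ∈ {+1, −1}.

Orbit of 34 under x↦177x: [34, 276, 45, 309, 144, 287, 78]… (length divides ord_319(177)).
Decompose π into cycles: lengths [28, 28, 28, 28, 28, 28, 28, 28, 28, 28, 28, 1, 1, 1, 1, 1, 1, 1, 1, 1, 1, 1] (22 cycles, including the fixed point 0).
319 − 22 = 297 transpositions; sign(π) = (−1)^297 = -1.
(177|319)_J = -1 (Zolotarev's lemma cross-check).

-1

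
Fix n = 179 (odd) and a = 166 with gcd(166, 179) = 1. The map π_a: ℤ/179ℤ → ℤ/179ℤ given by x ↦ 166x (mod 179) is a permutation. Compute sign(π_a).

-1

Orbit of 3 under x↦166x: [3, 140, 149, 32, 121, 38, 43]… (length divides ord_179(166)).
Decompose π into cycles: lengths [178, 1] (2 cycles, including the fixed point 0).
With 2 cycles on 179 points, sign = (−1)^{179−2} = -1.
Via Zolotarev, sign(π_{166}) = (166|179) = -1.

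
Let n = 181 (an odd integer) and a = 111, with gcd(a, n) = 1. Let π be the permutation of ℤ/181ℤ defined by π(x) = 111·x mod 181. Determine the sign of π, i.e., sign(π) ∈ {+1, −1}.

Trace 59: π^k(59) = [59, 33, 43, 67, 16, 147, 27] for k=0..6.
3 cycles of lengths [90, 90, 1].
3 cycles on 181: each ℓ→(−1)^(ℓ−1), product (−1)^178 = +1.

+1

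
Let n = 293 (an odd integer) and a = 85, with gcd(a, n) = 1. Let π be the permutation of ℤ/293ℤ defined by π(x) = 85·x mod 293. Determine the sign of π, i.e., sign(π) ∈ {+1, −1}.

-1

Start at x=253: 253 → 116 → 191 → 120 → 238 → 13 → 226 → … (one orbit).
Cycle lengths of π_85 on ℤ/293ℤ: [292, 1]; 2 cycles in total.
sign(π) = (−1)^{n − #cycles} = (−1)^{293−2} = (−1)^291 = -1.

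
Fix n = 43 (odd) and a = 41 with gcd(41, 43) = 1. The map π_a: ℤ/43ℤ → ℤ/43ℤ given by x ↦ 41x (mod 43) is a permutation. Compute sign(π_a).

Trace 41: π^k(41) = [41, 4, 35, 16, 11, 21, 1] for k=0..6.
Decompose π into cycles: lengths [7, 7, 7, 7, 7, 7, 1] (7 cycles, including the fixed point 0).
With 7 cycles on 43 points, sign = (−1)^{43−7} = +1.
Check: (41/43) = +1 by Zolotarev.

+1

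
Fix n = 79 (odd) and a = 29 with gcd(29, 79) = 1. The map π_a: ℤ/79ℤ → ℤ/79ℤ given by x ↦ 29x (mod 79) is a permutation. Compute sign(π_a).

-1

Orbit of 50 under x↦29x: [50, 28, 22, 6, 16, 69, 26]… (length divides ord_79(29)).
The orbit structure of x ↦ 29x mod 79: 2 orbits of sizes [78, 1].
79 − 2 = 77 transpositions; sign(π) = (−1)^77 = -1.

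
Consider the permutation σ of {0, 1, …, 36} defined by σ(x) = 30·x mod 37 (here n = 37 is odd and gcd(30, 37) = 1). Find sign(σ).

+1

Start at x=28: 28 → 26 → 3 → 16 → 36 → 7 → 25 → … (one orbit).
Cycle lengths of π_30 on ℤ/37ℤ: [18, 18, 1]; 3 cycles in total.
n − c = 37 − 3 = 34; sign = (−1)^34 = +1.
The Jacobi symbol (30|37) = +1 (Zolotarev) agrees.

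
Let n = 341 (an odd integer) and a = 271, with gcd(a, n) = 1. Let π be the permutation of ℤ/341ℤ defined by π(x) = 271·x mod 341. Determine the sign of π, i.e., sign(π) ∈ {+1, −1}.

Trace 151: π^k(151) = [151, 1, 271, 126, 46, 190, 340] for k=0..6.
Cycle type of π: 10×34 + 1; total 35 cycles.
With 35 cycles on 341 points, sign = (−1)^{341−35} = +1.
The Jacobi symbol (271|341) = +1 (Zolotarev) agrees.

+1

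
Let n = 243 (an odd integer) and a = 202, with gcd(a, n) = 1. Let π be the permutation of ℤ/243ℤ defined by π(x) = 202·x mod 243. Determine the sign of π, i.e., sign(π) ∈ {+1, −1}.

+1

Trace 73: π^k(73) = [73, 166, 241, 82, 40, 61, 172] for k=0..6.
The orbit structure of x ↦ 202x mod 243: 11 orbits of sizes [81, 81, 27, 27, 9, 9, 3, 3, 1, 1, 1].
11 cycles on 243: each ℓ→(−1)^(ℓ−1), product (−1)^232 = +1.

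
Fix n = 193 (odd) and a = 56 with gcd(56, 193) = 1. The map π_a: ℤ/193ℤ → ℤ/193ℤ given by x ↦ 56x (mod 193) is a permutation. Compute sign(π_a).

Start at x=3: 3 → 168 → 144 → 151 → 157 → 107 → 9 → … (one orbit).
π_56 has 3 disjoint cycles with lengths [96, 96, 1] on {0,…,192}.
With 3 cycles on 193 points, sign = (−1)^{193−3} = +1.
Zolotarev: (56|193) = +1, matching the cycle-count sign.

+1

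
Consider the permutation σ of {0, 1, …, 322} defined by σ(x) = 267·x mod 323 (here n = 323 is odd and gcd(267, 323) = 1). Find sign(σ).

-1

Trace 1: π^k(1) = [1, 267, 229, 96, 115, 20, 172] for k=0..6.
38 cycles of lengths [16, 16, 16, 16, 16, 16, 16, 16, 16, 16, 16, 16, 16, 16, 16, 16, 16, 16, 16, 1, 1, 1, 1, 1, 1, 1, 1, 1, 1, 1, 1, 1, 1, 1, 1, 1, 1, 1].
38 cycles on 323: each ℓ→(−1)^(ℓ−1), product (−1)^285 = -1.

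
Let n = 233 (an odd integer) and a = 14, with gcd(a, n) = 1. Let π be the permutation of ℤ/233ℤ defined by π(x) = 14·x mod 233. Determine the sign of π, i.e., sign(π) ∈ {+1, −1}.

+1

Orbit of 201 under x↦14x: [201, 18, 19, 33, 229, 177, 148]… (length divides ord_233(14)).
The orbit structure of x ↦ 14x mod 233: 3 orbits of sizes [116, 116, 1].
233 − 3 = 230 transpositions; sign(π) = (−1)^230 = +1.
(14|233)_J = +1 (Zolotarev's lemma cross-check).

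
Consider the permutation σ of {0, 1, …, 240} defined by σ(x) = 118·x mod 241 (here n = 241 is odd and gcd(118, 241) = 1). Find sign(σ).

+1

Orbit of 106 under x↦118x: [106, 217, 60, 91, 134, 147, 235]… (length divides ord_241(118)).
5 cycles of lengths [60, 60, 60, 60, 1].
sign(π) = (−1)^{n − #cycles} = (−1)^{241−5} = (−1)^236 = +1.
Via Zolotarev, sign(π_{118}) = (118|241) = +1.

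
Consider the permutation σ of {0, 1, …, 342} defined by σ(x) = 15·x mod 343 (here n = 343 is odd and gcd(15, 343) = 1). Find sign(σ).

+1

Start at x=197: 197 → 211 → 78 → 141 → 57 → 169 → 134 → … (one orbit).
The orbit structure of x ↦ 15x mod 343: 19 orbits of sizes [49, 49, 49, 49, 49, 49, 7, 7, 7, 7, 7, 7, 1, 1, 1, 1, 1, 1, 1].
With 19 cycles on 343 points, sign = (−1)^{343−19} = +1.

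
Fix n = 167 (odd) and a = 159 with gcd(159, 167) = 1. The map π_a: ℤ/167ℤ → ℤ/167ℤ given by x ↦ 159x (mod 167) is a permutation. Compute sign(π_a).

Start at x=29: 29 → 102 → 19 → 15 → 47 → 125 → 2 → … (one orbit).
The orbit structure of x ↦ 159x mod 167: 2 orbits of sizes [166, 1].
sign(π) = (−1)^{n − #cycles} = (−1)^{167−2} = (−1)^165 = -1.

-1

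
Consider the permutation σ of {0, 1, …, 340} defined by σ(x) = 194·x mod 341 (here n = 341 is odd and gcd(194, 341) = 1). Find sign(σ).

Start at x=281: 281 → 295 → 283 → 1 → 194 → 126 → 233 → … (one orbit).
Cycle lengths of π_194 on ℤ/341ℤ: [10, 10, 10, 10, 10, 10, 10, 10, 10, 10, 10, 10, 10, 10, 10, 10, 10, 10, 10, 10, 10, 10, 10, 10, 10, 10, 10, 10, 10, 10, 10, 5, 5, 5, 5, 5, 5, 1]; 38 cycles in total.
With 38 cycles on 341 points, sign = (−1)^{341−38} = -1.
(194|341)_J = -1 (Zolotarev's lemma cross-check).

-1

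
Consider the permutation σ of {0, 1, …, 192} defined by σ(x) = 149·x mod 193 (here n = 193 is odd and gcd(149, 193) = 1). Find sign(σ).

-1

Orbit of 115 under x↦149x: [115, 151, 111, 134, 87, 32, 136]… (length divides ord_193(149)).
Cycle type of π: 192 + 1; total 2 cycles.
With 2 cycles on 193 points, sign = (−1)^{193−2} = -1.
Via Zolotarev, sign(π_{149}) = (149|193) = -1.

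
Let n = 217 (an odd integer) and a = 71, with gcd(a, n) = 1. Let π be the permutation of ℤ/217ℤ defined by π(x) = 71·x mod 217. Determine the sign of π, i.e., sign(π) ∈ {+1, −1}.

Start at x=36: 36 → 169 → 64 → 204 → 162 → 1 → 71 → … (one orbit).
The orbit structure of x ↦ 71x mod 217: 21 orbits of sizes [15, 15, 15, 15, 15, 15, 15, 15, 15, 15, 15, 15, 15, 15, 1, 1, 1, 1, 1, 1, 1].
21 cycles on 217: each ℓ→(−1)^(ℓ−1), product (−1)^196 = +1.
(71|217)_J = +1 (Zolotarev's lemma cross-check).

+1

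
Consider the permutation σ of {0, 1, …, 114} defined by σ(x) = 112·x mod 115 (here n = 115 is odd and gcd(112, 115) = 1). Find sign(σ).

+1

Trace 64: π^k(64) = [64, 38, 1, 112, 9, 88, 81] for k=0..6.
Decompose π into cycles: lengths [44, 44, 22, 4, 1] (5 cycles, including the fixed point 0).
sign(π) = (−1)^{n − #cycles} = (−1)^{115−5} = (−1)^110 = +1.
The Jacobi symbol (112|115) = +1 (Zolotarev) agrees.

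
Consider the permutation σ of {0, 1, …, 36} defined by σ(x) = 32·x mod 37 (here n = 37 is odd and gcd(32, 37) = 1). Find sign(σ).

-1

Start at x=26: 26 → 18 → 21 → 6 → 7 → 2 → 27 → … (one orbit).
The orbit structure of x ↦ 32x mod 37: 2 orbits of sizes [36, 1].
sign(π) = (−1)^{n − #cycles} = (−1)^{37−2} = (−1)^35 = -1.
Via Zolotarev, sign(π_{32}) = (32|37) = -1.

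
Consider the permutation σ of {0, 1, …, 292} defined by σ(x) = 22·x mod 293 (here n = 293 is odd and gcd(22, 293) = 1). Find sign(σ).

+1

Trace 109: π^k(109) = [109, 54, 16, 59, 126, 135, 40] for k=0..6.
The orbit structure of x ↦ 22x mod 293: 5 orbits of sizes [73, 73, 73, 73, 1].
293 − 5 = 288 transpositions; sign(π) = (−1)^288 = +1.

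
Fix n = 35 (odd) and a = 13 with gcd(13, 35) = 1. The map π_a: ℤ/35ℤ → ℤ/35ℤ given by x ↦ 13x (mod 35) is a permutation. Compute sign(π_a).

Start at x=29: 29 → 27 → 1 → 13 → 29 (one orbit).
11 cycles of lengths [4, 4, 4, 4, 4, 4, 4, 2, 2, 2, 1].
35 − 11 = 24 transpositions; sign(π) = (−1)^24 = +1.
(13|35)_J = +1 (Zolotarev's lemma cross-check).

+1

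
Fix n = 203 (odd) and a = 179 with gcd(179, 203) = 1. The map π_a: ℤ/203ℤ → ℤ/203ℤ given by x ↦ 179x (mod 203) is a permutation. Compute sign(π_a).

+1

Orbit of 179 under x↦179x: [179, 170, 183, 74, 51, 197, 144]… (length divides ord_203(179)).
Cycle lengths of π_179 on ℤ/203ℤ: [42, 42, 42, 42, 14, 14, 3, 3, 1]; 9 cycles in total.
n − c = 203 − 9 = 194; sign = (−1)^194 = +1.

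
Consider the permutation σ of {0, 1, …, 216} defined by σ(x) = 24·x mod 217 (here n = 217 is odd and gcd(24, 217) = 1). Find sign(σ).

Trace 1: π^k(1) = [1, 24, 142, 153, 200, 26, 190] for k=0..6.
π_24 has 9 disjoint cycles with lengths [30, 30, 30, 30, 30, 30, 30, 6, 1] on {0,…,216}.
With 9 cycles on 217 points, sign = (−1)^{217−9} = +1.

+1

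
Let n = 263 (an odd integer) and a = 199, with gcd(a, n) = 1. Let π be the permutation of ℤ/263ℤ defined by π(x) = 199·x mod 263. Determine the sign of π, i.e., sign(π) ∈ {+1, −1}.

-1

Trace 55: π^k(55) = [55, 162, 152, 3, 71, 190, 201] for k=0..6.
Cycle type of π: 262 + 1; total 2 cycles.
With 2 cycles on 263 points, sign = (−1)^{263−2} = -1.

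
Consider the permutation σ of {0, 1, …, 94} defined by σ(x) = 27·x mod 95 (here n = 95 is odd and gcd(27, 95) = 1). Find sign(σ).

Trace 88: π^k(88) = [88, 1, 27, 64, 18, 11, 12] for k=0..6.
Cycle lengths of π_27 on ℤ/95ℤ: [12, 12, 12, 12, 12, 12, 6, 6, 6, 4, 1]; 11 cycles in total.
11 cycles on 95: each ℓ→(−1)^(ℓ−1), product (−1)^84 = +1.
Via Zolotarev, sign(π_{27}) = (27|95) = +1.

+1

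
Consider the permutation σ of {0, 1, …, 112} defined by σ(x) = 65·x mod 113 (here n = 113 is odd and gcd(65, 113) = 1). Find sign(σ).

-1

Start at x=42: 42 → 18 → 40 → 1 → 65 → 44 → 35 → … (one orbit).
Cycle type of π: 16×7 + 1; total 8 cycles.
8 cycles on 113: each ℓ→(−1)^(ℓ−1), product (−1)^105 = -1.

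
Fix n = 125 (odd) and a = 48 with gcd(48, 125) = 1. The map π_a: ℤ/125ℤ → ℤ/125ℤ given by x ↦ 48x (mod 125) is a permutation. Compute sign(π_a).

-1

Start at x=73: 73 → 4 → 67 → 91 → 118 → 39 → 122 → … (one orbit).
Decompose π into cycles: lengths [100, 20, 4, 1] (4 cycles, including the fixed point 0).
Σ(ℓ_i−1) = 125−4 = 121; sign = (−1)^121 = -1.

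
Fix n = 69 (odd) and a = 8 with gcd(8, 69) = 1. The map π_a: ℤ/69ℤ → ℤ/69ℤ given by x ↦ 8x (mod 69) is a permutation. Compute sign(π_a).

Orbit of 16 under x↦8x: [16, 59, 58, 50, 55, 26, 1]… (length divides ord_69(8)).
Cycle lengths of π_8 on ℤ/69ℤ: [22, 22, 11, 11, 2, 1]; 6 cycles in total.
6 cycles on 69: each ℓ→(−1)^(ℓ−1), product (−1)^63 = -1.

-1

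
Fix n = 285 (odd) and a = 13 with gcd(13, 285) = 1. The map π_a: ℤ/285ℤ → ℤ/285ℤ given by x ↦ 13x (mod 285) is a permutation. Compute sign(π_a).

+1

Trace 16: π^k(16) = [16, 208, 139, 97, 121, 148, 214] for k=0..6.
π_13 has 15 disjoint cycles with lengths [36, 36, 36, 36, 36, 36, 18, 18, 18, 4, 4, 4, 1, 1, 1] on {0,…,284}.
Σ(ℓ_i−1) = 285−15 = 270; sign = (−1)^270 = +1.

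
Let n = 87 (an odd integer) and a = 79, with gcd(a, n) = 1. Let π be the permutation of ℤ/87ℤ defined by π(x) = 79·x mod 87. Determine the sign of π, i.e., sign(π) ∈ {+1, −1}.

Trace 16: π^k(16) = [16, 46, 67, 73, 25, 61, 34] for k=0..6.
6 cycles of lengths [28, 28, 28, 1, 1, 1].
With 6 cycles on 87 points, sign = (−1)^{87−6} = -1.

-1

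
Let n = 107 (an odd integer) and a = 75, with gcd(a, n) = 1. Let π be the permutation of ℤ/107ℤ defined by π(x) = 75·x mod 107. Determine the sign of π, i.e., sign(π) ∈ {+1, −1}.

Trace 52: π^k(52) = [52, 48, 69, 39, 36, 25, 56] for k=0..6.
π_75 has 3 disjoint cycles with lengths [53, 53, 1] on {0,…,106}.
n − c = 107 − 3 = 104; sign = (−1)^104 = +1.
The Jacobi symbol (75|107) = +1 (Zolotarev) agrees.

+1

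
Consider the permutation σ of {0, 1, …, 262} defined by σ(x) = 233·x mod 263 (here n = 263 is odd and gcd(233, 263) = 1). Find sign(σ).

Trace 124: π^k(124) = [124, 225, 88, 253, 37, 205, 162] for k=0..6.
3 cycles of lengths [131, 131, 1].
sign(π) = (−1)^{n − #cycles} = (−1)^{263−3} = (−1)^260 = +1.

+1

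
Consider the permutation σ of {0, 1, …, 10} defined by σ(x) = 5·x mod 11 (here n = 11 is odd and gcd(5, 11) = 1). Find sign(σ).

Trace 4: π^k(4) = [4, 9, 1, 5, 3] for k=0..4.
Decompose π into cycles: lengths [5, 5, 1] (3 cycles, including the fixed point 0).
sign(π) = (−1)^{n − #cycles} = (−1)^{11−3} = (−1)^8 = +1.
The Jacobi symbol (5|11) = +1 (Zolotarev) agrees.

+1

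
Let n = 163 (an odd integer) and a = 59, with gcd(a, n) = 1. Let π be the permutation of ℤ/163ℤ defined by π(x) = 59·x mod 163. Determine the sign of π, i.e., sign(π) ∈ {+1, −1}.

Orbit of 104 under x↦59x: [104, 105, 1, 59, 58, 162]… (length divides ord_163(59)).
28 cycles of lengths [6, 6, 6, 6, 6, 6, 6, 6, 6, 6, 6, 6, 6, 6, 6, 6, 6, 6, 6, 6, 6, 6, 6, 6, 6, 6, 6, 1].
28 cycles on 163: each ℓ→(−1)^(ℓ−1), product (−1)^135 = -1.
(59|163)_J = -1 (Zolotarev's lemma cross-check).

-1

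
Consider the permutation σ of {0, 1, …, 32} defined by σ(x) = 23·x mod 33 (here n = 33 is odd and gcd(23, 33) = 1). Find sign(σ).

-1

Start at x=23: 23 → 1 → 23 (one orbit).
22 cycles of lengths [2, 2, 2, 2, 2, 2, 2, 2, 2, 2, 2, 1, 1, 1, 1, 1, 1, 1, 1, 1, 1, 1].
With 22 cycles on 33 points, sign = (−1)^{33−22} = -1.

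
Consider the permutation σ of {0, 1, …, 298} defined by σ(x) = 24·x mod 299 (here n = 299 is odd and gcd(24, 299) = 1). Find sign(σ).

-1

Start at x=231: 231 → 162 → 1 → 24 → 277 → 70 → 185 → … (one orbit).
Cycle type of π: 12×23 + 1×23; total 46 cycles.
299 − 46 = 253 transpositions; sign(π) = (−1)^253 = -1.
Zolotarev: (24|299) = -1, matching the cycle-count sign.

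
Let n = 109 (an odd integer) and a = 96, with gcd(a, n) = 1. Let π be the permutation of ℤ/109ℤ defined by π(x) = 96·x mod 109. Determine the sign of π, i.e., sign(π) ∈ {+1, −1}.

-1

Start at x=8: 8 → 5 → 44 → 82 → 24 → 15 → 23 → … (one orbit).
Decompose π into cycles: lengths [108, 1] (2 cycles, including the fixed point 0).
2 cycles on 109: each ℓ→(−1)^(ℓ−1), product (−1)^107 = -1.
Via Zolotarev, sign(π_{96}) = (96|109) = -1.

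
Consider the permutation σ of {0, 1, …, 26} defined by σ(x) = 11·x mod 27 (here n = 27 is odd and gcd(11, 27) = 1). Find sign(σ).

-1

Start at x=25: 25 → 5 → 1 → 11 → 13 → 8 → 7 → … (one orbit).
4 cycles of lengths [18, 6, 2, 1].
n − c = 27 − 4 = 23; sign = (−1)^23 = -1.
Via Zolotarev, sign(π_{11}) = (11|27) = -1.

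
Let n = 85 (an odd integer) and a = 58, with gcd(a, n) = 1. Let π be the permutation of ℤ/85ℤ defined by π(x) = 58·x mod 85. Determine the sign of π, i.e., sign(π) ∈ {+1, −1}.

+1

Trace 59: π^k(59) = [59, 22, 1, 58, 49, 37, 21] for k=0..6.
7 cycles of lengths [16, 16, 16, 16, 16, 4, 1].
With 7 cycles on 85 points, sign = (−1)^{85−7} = +1.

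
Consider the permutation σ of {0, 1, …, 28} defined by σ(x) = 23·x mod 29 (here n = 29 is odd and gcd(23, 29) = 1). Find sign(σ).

+1

Start at x=7: 7 → 16 → 20 → 25 → 24 → 1 → 23 → 7 (one orbit).
Cycle lengths of π_23 on ℤ/29ℤ: [7, 7, 7, 7, 1]; 5 cycles in total.
n − c = 29 − 5 = 24; sign = (−1)^24 = +1.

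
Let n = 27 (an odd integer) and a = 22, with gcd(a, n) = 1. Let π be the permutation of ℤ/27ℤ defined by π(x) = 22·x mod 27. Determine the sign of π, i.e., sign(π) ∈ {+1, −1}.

+1

Orbit of 1 under x↦22x: [1, 22, 25, 10, 4, 7, 19]… (length divides ord_27(22)).
7 cycles of lengths [9, 9, 3, 3, 1, 1, 1].
sign(π) = (−1)^{n − #cycles} = (−1)^{27−7} = (−1)^20 = +1.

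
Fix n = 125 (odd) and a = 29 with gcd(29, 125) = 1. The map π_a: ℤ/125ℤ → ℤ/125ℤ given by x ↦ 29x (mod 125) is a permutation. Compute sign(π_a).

Orbit of 71 under x↦29x: [71, 59, 86, 119, 76, 79, 41]… (length divides ord_125(29)).
π_29 has 7 disjoint cycles with lengths [50, 50, 10, 10, 2, 2, 1] on {0,…,124}.
With 7 cycles on 125 points, sign = (−1)^{125−7} = +1.

+1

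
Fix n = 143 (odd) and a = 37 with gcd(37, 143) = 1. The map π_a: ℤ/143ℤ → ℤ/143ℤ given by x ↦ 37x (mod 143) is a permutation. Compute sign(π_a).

-1

Trace 75: π^k(75) = [75, 58, 1, 37, 82, 31, 3] for k=0..6.
Cycle type of π: 60×2 + 12 + 5×2 + 1; total 6 cycles.
sign(π) = (−1)^{n − #cycles} = (−1)^{143−6} = (−1)^137 = -1.
(37|143)_J = -1 (Zolotarev's lemma cross-check).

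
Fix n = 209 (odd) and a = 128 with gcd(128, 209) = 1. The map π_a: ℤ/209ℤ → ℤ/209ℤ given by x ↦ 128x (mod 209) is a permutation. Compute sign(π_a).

+1

Orbit of 167 under x↦128x: [167, 58, 109, 158, 160, 207, 162]… (length divides ord_209(128)).
The orbit structure of x ↦ 128x mod 209: 5 orbits of sizes [90, 90, 18, 10, 1].
sign(π) = (−1)^{n − #cycles} = (−1)^{209−5} = (−1)^204 = +1.
Check: (128/209) = +1 by Zolotarev.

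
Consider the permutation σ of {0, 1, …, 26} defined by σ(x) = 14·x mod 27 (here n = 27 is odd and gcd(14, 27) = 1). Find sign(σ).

-1

Trace 5: π^k(5) = [5, 16, 8, 4, 2, 1, 14] for k=0..6.
Cycle lengths of π_14 on ℤ/27ℤ: [18, 6, 2, 1]; 4 cycles in total.
4 cycles on 27: each ℓ→(−1)^(ℓ−1), product (−1)^23 = -1.
(14|27)_J = -1 (Zolotarev's lemma cross-check).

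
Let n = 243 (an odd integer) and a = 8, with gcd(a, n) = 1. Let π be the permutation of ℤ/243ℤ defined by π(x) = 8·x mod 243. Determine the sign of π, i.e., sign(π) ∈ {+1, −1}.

Orbit of 179 under x↦8x: [179, 217, 35, 37, 53, 181, 233]… (length divides ord_243(8)).
π_8 has 14 disjoint cycles with lengths [54, 54, 54, 18, 18, 18, 6, 6, 6, 2, 2, 2, 2, 1] on {0,…,242}.
243 − 14 = 229 transpositions; sign(π) = (−1)^229 = -1.
Zolotarev: (8|243) = -1, matching the cycle-count sign.

-1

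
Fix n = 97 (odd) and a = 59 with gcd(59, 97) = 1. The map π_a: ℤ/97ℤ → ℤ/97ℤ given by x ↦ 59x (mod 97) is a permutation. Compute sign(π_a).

-1

Start at x=4: 4 → 42 → 53 → 23 → 96 → 38 → 11 → … (one orbit).
π_59 has 2 disjoint cycles with lengths [96, 1] on {0,…,96}.
With 2 cycles on 97 points, sign = (−1)^{97−2} = -1.
(59|97)_J = -1 (Zolotarev's lemma cross-check).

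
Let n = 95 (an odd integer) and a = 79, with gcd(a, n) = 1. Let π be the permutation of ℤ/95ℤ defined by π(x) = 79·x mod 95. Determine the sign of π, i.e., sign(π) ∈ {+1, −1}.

Trace 16: π^k(16) = [16, 29, 11, 14, 61, 69, 36] for k=0..6.
Cycle type of π: 18×5 + 2×2 + 1; total 8 cycles.
8 cycles on 95: each ℓ→(−1)^(ℓ−1), product (−1)^87 = -1.

-1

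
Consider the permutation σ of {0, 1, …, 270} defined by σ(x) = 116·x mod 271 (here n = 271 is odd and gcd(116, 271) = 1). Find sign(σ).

Trace 85: π^k(85) = [85, 104, 140, 251, 119, 254, 196] for k=0..6.
Cycle type of π: 270 + 1; total 2 cycles.
Σ(ℓ_i−1) = 271−2 = 269; sign = (−1)^269 = -1.
The Jacobi symbol (116|271) = -1 (Zolotarev) agrees.

-1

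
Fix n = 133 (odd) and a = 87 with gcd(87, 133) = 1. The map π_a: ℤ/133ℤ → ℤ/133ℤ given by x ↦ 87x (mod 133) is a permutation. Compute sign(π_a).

-1

Start at x=121: 121 → 20 → 11 → 26 → 1 → 87 → 121 (one orbit).
Cycle type of π: 6×19 + 3×6 + 1; total 26 cycles.
With 26 cycles on 133 points, sign = (−1)^{133−26} = -1.
Via Zolotarev, sign(π_{87}) = (87|133) = -1.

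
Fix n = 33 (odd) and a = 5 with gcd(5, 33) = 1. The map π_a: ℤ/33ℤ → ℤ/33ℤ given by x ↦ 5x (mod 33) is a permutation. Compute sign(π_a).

Trace 5: π^k(5) = [5, 25, 26, 31, 23, 16, 14] for k=0..6.
Cycle lengths of π_5 on ℤ/33ℤ: [10, 10, 5, 5, 2, 1]; 6 cycles in total.
sign(π) = (−1)^{n − #cycles} = (−1)^{33−6} = (−1)^27 = -1.
Via Zolotarev, sign(π_{5}) = (5|33) = -1.

-1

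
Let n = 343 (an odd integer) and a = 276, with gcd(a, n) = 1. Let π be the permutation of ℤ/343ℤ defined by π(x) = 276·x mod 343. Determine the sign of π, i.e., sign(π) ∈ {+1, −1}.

Orbit of 99 under x↦276x: [99, 227, 226, 293, 263, 215, 1]… (length divides ord_343(276)).
Decompose π into cycles: lengths [42, 42, 42, 42, 42, 42, 42, 6, 6, 6, 6, 6, 6, 6, 6, 1] (16 cycles, including the fixed point 0).
16 cycles on 343: each ℓ→(−1)^(ℓ−1), product (−1)^327 = -1.
Check: (276/343) = -1 by Zolotarev.

-1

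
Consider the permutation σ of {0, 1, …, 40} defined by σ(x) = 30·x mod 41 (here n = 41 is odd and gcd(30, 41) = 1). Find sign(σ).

-1

Trace 5: π^k(5) = [5, 27, 31, 28, 20, 26, 1] for k=0..6.
Decompose π into cycles: lengths [40, 1] (2 cycles, including the fixed point 0).
n − c = 41 − 2 = 39; sign = (−1)^39 = -1.
(30|41)_J = -1 (Zolotarev's lemma cross-check).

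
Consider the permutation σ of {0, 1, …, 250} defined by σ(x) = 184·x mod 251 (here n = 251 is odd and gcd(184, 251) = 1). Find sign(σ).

Trace 138: π^k(138) = [138, 41, 14, 66, 96, 94, 228] for k=0..6.
Decompose π into cycles: lengths [250, 1] (2 cycles, including the fixed point 0).
2 cycles on 251: each ℓ→(−1)^(ℓ−1), product (−1)^249 = -1.

-1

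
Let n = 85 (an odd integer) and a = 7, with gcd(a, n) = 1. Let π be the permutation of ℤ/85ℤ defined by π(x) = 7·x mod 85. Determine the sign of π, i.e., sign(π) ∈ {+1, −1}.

+1

Start at x=62: 62 → 9 → 63 → 16 → 27 → 19 → 48 → … (one orbit).
π_7 has 7 disjoint cycles with lengths [16, 16, 16, 16, 16, 4, 1] on {0,…,84}.
With 7 cycles on 85 points, sign = (−1)^{85−7} = +1.
The Jacobi symbol (7|85) = +1 (Zolotarev) agrees.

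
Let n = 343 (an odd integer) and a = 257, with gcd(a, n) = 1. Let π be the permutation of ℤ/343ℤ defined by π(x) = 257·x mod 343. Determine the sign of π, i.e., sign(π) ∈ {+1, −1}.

-1

Orbit of 275 under x↦257x: [275, 17, 253, 194, 123, 55, 72]… (length divides ord_343(257)).
π_257 has 4 disjoint cycles with lengths [294, 42, 6, 1] on {0,…,342}.
n − c = 343 − 4 = 339; sign = (−1)^339 = -1.
(257|343)_J = -1 (Zolotarev's lemma cross-check).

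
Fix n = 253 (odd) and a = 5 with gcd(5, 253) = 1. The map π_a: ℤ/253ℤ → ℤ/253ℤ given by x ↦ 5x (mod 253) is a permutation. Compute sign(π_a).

-1

Start at x=201: 201 → 246 → 218 → 78 → 137 → 179 → 136 → … (one orbit).
Decompose π into cycles: lengths [110, 110, 22, 5, 5, 1] (6 cycles, including the fixed point 0).
With 6 cycles on 253 points, sign = (−1)^{253−6} = -1.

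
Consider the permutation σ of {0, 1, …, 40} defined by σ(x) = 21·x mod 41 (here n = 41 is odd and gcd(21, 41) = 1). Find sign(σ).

+1

Orbit of 4 under x↦21x: [4, 2, 1, 21, 31, 36, 18]… (length divides ord_41(21)).
3 cycles of lengths [20, 20, 1].
3 cycles on 41: each ℓ→(−1)^(ℓ−1), product (−1)^38 = +1.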